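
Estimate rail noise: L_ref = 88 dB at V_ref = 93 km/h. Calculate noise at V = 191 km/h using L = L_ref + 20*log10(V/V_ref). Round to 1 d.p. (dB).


V/V_ref = 191 / 93 = 2.053763
log10(2.053763) = 0.31255
20 * 0.31255 = 6.251
L = 88 + 6.251 = 94.3 dB

94.3


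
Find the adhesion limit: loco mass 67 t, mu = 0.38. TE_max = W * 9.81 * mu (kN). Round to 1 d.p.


TE_max = W * g * mu
TE_max = 67 * 9.81 * 0.38
TE_max = 657.27 * 0.38
TE_max = 249.8 kN

249.8


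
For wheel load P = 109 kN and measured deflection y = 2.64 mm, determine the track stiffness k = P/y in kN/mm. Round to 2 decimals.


Track stiffness k = P / y
k = 109 / 2.64
k = 41.29 kN/mm

41.29


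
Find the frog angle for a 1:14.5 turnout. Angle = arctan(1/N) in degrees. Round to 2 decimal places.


1/N = 1/14.5 = 0.068966
angle = arctan(0.068966) = 0.068856 rad
angle = 0.068856 * 180/pi = 3.95 degrees

3.95


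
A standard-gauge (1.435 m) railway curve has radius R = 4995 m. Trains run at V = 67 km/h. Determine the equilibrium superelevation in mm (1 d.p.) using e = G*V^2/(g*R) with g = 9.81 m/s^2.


Convert speed: V = 67 / 3.6 = 18.6111 m/s
Apply formula: e = 1.435 * 18.6111^2 / (9.81 * 4995)
e = 1.435 * 346.3735 / 49000.95
e = 0.010144 m = 10.1 mm

10.1


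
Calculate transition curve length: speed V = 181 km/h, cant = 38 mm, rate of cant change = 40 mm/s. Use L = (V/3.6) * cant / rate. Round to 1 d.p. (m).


Convert speed: V = 181 / 3.6 = 50.2778 m/s
L = 50.2778 * 38 / 40
L = 1910.5556 / 40
L = 47.8 m

47.8


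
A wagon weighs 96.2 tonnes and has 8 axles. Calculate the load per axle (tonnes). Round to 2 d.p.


Load per axle = total weight / number of axles
Load = 96.2 / 8
Load = 12.03 tonnes

12.03


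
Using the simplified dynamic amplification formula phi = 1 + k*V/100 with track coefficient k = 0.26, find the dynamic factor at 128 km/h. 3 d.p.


phi = 1 + k * V / 100
phi = 1 + 0.26 * 128 / 100
phi = 1 + 0.3328
phi = 1.333

1.333


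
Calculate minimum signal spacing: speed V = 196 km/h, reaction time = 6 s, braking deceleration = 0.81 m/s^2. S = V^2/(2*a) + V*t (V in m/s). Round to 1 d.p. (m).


V = 196 / 3.6 = 54.4444 m/s
Braking distance = 54.4444^2 / (2*0.81) = 1829.7516 m
Sighting distance = 54.4444 * 6 = 326.6667 m
S = 1829.7516 + 326.6667 = 2156.4 m

2156.4


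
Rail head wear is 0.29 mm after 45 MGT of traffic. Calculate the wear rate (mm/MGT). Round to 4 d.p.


Wear rate = total wear / cumulative tonnage
Rate = 0.29 / 45
Rate = 0.0064 mm/MGT

0.0064


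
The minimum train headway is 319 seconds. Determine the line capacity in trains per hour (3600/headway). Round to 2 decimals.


Capacity = 3600 / headway
Capacity = 3600 / 319
Capacity = 11.29 trains/hour

11.29


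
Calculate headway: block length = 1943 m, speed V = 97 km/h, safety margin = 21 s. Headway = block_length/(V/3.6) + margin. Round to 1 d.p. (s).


V = 97 / 3.6 = 26.9444 m/s
Block traversal time = 1943 / 26.9444 = 72.1113 s
Headway = 72.1113 + 21
Headway = 93.1 s

93.1


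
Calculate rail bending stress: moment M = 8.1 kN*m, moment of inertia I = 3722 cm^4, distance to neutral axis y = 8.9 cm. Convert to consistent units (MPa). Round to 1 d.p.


Convert units:
M = 8.1 kN*m = 8100000 N*mm
y = 8.9 cm = 89 mm
I = 3722 cm^4 = 37220000 mm^4
sigma = 8100000 * 89 / 37220000
sigma = 19.4 MPa

19.4


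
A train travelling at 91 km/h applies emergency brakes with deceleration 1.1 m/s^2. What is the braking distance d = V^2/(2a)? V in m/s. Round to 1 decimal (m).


Convert speed: V = 91 / 3.6 = 25.2778 m/s
V^2 = 638.966
d = 638.966 / (2 * 1.1)
d = 638.966 / 2.2
d = 290.4 m

290.4


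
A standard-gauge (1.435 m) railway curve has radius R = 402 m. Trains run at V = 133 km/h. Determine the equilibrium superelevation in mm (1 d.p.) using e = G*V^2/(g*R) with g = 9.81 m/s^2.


Convert speed: V = 133 / 3.6 = 36.9444 m/s
Apply formula: e = 1.435 * 36.9444^2 / (9.81 * 402)
e = 1.435 * 1364.892 / 3943.62
e = 0.496655 m = 496.7 mm

496.7


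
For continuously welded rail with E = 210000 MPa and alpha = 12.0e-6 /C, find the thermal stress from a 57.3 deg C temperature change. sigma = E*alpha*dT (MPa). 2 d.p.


sigma = E * alpha * dT
sigma = 210000 * 12.0e-6 * 57.3
sigma = 2.52 * 57.3
sigma = 144.40 MPa

144.40


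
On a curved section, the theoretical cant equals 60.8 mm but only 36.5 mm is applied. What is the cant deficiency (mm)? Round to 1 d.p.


Cant deficiency = equilibrium cant - actual cant
CD = 60.8 - 36.5
CD = 24.3 mm

24.3


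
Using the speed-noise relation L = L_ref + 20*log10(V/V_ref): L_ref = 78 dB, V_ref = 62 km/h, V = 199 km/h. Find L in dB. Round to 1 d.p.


V/V_ref = 199 / 62 = 3.209677
log10(3.209677) = 0.506461
20 * 0.506461 = 10.1292
L = 78 + 10.1292 = 88.1 dB

88.1


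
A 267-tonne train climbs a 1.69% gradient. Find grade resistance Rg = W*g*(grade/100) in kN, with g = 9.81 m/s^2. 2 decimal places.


Rg = W * 9.81 * grade / 100
Rg = 267 * 9.81 * 1.69 / 100
Rg = 2619.27 * 0.0169
Rg = 44.27 kN

44.27


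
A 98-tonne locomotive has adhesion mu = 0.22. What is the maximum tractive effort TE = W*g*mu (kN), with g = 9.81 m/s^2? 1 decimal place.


TE_max = W * g * mu
TE_max = 98 * 9.81 * 0.22
TE_max = 961.38 * 0.22
TE_max = 211.5 kN

211.5


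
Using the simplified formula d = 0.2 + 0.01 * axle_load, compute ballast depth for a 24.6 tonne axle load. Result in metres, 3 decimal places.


d = 0.2 + 0.01 * 24.6
d = 0.2 + 0.246
d = 0.446 m

0.446


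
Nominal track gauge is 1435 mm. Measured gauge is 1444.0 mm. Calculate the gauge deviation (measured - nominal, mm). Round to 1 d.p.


Deviation = measured - nominal
Deviation = 1444.0 - 1435
Deviation = 9.0 mm

9.0


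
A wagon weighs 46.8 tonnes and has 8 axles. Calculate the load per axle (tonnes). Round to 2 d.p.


Load per axle = total weight / number of axles
Load = 46.8 / 8
Load = 5.85 tonnes

5.85


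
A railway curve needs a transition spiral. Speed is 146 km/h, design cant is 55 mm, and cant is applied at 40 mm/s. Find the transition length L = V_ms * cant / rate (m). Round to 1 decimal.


Convert speed: V = 146 / 3.6 = 40.5556 m/s
L = 40.5556 * 55 / 40
L = 2230.5556 / 40
L = 55.8 m

55.8


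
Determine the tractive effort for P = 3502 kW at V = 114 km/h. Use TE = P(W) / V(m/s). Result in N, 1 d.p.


Convert: P = 3502 kW = 3502000 W
V = 114 / 3.6 = 31.6667 m/s
TE = 3502000 / 31.6667
TE = 110589.5 N

110589.5


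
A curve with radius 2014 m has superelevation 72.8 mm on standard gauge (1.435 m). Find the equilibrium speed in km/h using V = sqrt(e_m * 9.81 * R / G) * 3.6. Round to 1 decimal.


Convert cant: e = 72.8 mm = 0.0728 m
V_ms = sqrt(0.0728 * 9.81 * 2014 / 1.435)
V_ms = sqrt(1002.32359) = 31.6595 m/s
V = 31.6595 * 3.6 = 114.0 km/h

114.0


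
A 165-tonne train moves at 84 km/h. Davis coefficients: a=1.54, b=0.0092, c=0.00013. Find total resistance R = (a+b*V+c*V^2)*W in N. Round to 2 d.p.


b*V = 0.0092 * 84 = 0.7728
c*V^2 = 0.00013 * 7056 = 0.91728
R_per_t = 1.54 + 0.7728 + 0.91728 = 3.23008 N/t
R_total = 3.23008 * 165 = 532.96 N

532.96


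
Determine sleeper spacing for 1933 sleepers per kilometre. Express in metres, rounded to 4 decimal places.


Spacing = 1000 m / number of sleepers
Spacing = 1000 / 1933
Spacing = 0.5173 m

0.5173


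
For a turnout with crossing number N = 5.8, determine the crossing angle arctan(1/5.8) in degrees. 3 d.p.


1/N = 1/5.8 = 0.172414
angle = arctan(0.172414) = 0.170735 rad
angle = 0.170735 * 180/pi = 9.782 degrees

9.782


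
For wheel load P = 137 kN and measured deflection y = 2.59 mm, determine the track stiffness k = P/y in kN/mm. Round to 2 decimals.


Track stiffness k = P / y
k = 137 / 2.59
k = 52.90 kN/mm

52.90


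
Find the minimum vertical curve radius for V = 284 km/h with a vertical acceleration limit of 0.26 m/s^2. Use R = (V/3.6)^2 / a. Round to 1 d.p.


Convert speed: V = 284 / 3.6 = 78.8889 m/s
V^2 = 6223.4568 m^2/s^2
R_v = 6223.4568 / 0.26
R_v = 23936.4 m

23936.4


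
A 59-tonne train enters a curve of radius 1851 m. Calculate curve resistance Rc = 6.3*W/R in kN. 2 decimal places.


Rc = 6.3 * W / R
Rc = 6.3 * 59 / 1851
Rc = 371.7 / 1851
Rc = 0.20 kN

0.20


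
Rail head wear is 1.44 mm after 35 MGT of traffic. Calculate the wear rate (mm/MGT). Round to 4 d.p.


Wear rate = total wear / cumulative tonnage
Rate = 1.44 / 35
Rate = 0.0411 mm/MGT

0.0411


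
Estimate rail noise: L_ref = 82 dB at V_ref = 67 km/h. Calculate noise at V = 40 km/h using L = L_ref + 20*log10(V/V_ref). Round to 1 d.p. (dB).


V/V_ref = 40 / 67 = 0.597015
log10(0.597015) = -0.224015
20 * -0.224015 = -4.4803
L = 82 + -4.4803 = 77.5 dB

77.5


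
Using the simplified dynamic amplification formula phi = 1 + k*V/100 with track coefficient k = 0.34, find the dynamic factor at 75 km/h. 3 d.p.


phi = 1 + k * V / 100
phi = 1 + 0.34 * 75 / 100
phi = 1 + 0.255
phi = 1.255

1.255


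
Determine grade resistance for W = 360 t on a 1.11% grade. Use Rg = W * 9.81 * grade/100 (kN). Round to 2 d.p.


Rg = W * 9.81 * grade / 100
Rg = 360 * 9.81 * 1.11 / 100
Rg = 3531.6 * 0.0111
Rg = 39.20 kN

39.20


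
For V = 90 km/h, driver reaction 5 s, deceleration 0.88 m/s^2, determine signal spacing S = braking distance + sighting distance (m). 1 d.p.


V = 90 / 3.6 = 25.0 m/s
Braking distance = 25.0^2 / (2*0.88) = 355.1136 m
Sighting distance = 25.0 * 5 = 125.0 m
S = 355.1136 + 125.0 = 480.1 m

480.1


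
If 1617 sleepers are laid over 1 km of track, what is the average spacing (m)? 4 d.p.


Spacing = 1000 m / number of sleepers
Spacing = 1000 / 1617
Spacing = 0.6184 m

0.6184


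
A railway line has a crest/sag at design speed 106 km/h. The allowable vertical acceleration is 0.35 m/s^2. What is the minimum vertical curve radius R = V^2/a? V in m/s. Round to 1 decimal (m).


Convert speed: V = 106 / 3.6 = 29.4444 m/s
V^2 = 866.9753 m^2/s^2
R_v = 866.9753 / 0.35
R_v = 2477.1 m

2477.1


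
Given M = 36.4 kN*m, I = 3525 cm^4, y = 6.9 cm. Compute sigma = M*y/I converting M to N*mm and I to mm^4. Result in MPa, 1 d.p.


Convert units:
M = 36.4 kN*m = 36400000 N*mm
y = 6.9 cm = 69 mm
I = 3525 cm^4 = 35250000 mm^4
sigma = 36400000 * 69 / 35250000
sigma = 71.3 MPa

71.3


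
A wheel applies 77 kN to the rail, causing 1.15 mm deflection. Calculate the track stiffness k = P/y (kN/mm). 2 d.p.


Track stiffness k = P / y
k = 77 / 1.15
k = 66.96 kN/mm

66.96


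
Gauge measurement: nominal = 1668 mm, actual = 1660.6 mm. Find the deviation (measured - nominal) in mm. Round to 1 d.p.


Deviation = measured - nominal
Deviation = 1660.6 - 1668
Deviation = -7.4 mm

-7.4


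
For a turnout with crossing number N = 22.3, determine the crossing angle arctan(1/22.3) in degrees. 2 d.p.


1/N = 1/22.3 = 0.044843
angle = arctan(0.044843) = 0.044813 rad
angle = 0.044813 * 180/pi = 2.57 degrees

2.57


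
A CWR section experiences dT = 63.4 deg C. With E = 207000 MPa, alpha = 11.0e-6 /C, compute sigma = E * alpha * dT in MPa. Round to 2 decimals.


sigma = E * alpha * dT
sigma = 207000 * 11.0e-6 * 63.4
sigma = 2.277 * 63.4
sigma = 144.36 MPa

144.36


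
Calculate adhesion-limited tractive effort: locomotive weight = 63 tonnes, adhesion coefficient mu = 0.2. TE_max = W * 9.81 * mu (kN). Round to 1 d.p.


TE_max = W * g * mu
TE_max = 63 * 9.81 * 0.2
TE_max = 618.03 * 0.2
TE_max = 123.6 kN

123.6


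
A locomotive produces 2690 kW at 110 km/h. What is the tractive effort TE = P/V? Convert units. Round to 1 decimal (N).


Convert: P = 2690 kW = 2690000 W
V = 110 / 3.6 = 30.5556 m/s
TE = 2690000 / 30.5556
TE = 88036.4 N

88036.4


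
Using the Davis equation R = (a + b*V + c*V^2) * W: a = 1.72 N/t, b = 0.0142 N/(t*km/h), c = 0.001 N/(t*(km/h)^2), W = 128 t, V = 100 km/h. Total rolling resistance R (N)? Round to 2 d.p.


b*V = 0.0142 * 100 = 1.42
c*V^2 = 0.001 * 10000 = 10.0
R_per_t = 1.72 + 1.42 + 10.0 = 13.14 N/t
R_total = 13.14 * 128 = 1681.92 N

1681.92


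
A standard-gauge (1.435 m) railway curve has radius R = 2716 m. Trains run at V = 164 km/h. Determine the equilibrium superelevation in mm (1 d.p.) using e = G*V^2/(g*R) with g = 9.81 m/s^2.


Convert speed: V = 164 / 3.6 = 45.5556 m/s
Apply formula: e = 1.435 * 45.5556^2 / (9.81 * 2716)
e = 1.435 * 2075.3086 / 26643.96
e = 0.111773 m = 111.8 mm

111.8


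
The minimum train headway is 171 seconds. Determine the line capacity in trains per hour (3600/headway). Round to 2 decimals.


Capacity = 3600 / headway
Capacity = 3600 / 171
Capacity = 21.05 trains/hour

21.05


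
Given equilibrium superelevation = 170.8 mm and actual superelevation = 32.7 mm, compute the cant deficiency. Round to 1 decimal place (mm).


Cant deficiency = equilibrium cant - actual cant
CD = 170.8 - 32.7
CD = 138.1 mm

138.1


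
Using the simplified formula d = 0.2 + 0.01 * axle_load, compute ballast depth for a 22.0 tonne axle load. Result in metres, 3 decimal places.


d = 0.2 + 0.01 * 22.0
d = 0.2 + 0.22
d = 0.420 m

0.420


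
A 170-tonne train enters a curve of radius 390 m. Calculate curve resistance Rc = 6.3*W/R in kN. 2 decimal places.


Rc = 6.3 * W / R
Rc = 6.3 * 170 / 390
Rc = 1071.0 / 390
Rc = 2.75 kN

2.75


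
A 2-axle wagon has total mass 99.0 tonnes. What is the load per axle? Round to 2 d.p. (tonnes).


Load per axle = total weight / number of axles
Load = 99.0 / 2
Load = 49.50 tonnes

49.50


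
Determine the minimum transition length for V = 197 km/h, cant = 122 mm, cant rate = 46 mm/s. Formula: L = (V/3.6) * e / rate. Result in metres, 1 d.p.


Convert speed: V = 197 / 3.6 = 54.7222 m/s
L = 54.7222 * 122 / 46
L = 6676.1111 / 46
L = 145.1 m

145.1


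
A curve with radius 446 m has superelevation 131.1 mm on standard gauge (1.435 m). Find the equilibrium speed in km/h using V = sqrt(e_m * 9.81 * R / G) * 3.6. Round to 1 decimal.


Convert cant: e = 131.1 mm = 0.1311 m
V_ms = sqrt(0.1311 * 9.81 * 446 / 1.435)
V_ms = sqrt(399.718875) = 19.993 m/s
V = 19.993 * 3.6 = 72.0 km/h

72.0


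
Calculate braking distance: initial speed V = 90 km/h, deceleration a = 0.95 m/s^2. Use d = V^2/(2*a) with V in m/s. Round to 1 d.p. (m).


Convert speed: V = 90 / 3.6 = 25.0 m/s
V^2 = 625.0
d = 625.0 / (2 * 0.95)
d = 625.0 / 1.9
d = 328.9 m

328.9


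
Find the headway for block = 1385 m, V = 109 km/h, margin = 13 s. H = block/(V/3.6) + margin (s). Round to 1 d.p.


V = 109 / 3.6 = 30.2778 m/s
Block traversal time = 1385 / 30.2778 = 45.7431 s
Headway = 45.7431 + 13
Headway = 58.7 s

58.7


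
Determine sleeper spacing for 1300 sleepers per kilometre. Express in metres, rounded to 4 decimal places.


Spacing = 1000 m / number of sleepers
Spacing = 1000 / 1300
Spacing = 0.7692 m

0.7692


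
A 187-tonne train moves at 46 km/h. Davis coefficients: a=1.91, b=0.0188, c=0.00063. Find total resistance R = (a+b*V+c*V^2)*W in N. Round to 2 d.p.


b*V = 0.0188 * 46 = 0.8648
c*V^2 = 0.00063 * 2116 = 1.33308
R_per_t = 1.91 + 0.8648 + 1.33308 = 4.10788 N/t
R_total = 4.10788 * 187 = 768.17 N

768.17


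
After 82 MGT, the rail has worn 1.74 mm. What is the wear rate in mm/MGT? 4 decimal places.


Wear rate = total wear / cumulative tonnage
Rate = 1.74 / 82
Rate = 0.0212 mm/MGT

0.0212


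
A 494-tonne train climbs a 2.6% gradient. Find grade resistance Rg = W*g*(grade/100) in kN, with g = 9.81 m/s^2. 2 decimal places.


Rg = W * 9.81 * grade / 100
Rg = 494 * 9.81 * 2.6 / 100
Rg = 4846.14 * 0.026
Rg = 126.00 kN

126.00


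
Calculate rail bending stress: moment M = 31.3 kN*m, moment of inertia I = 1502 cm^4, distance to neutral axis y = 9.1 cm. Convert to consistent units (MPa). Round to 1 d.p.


Convert units:
M = 31.3 kN*m = 31300000 N*mm
y = 9.1 cm = 91 mm
I = 1502 cm^4 = 15020000 mm^4
sigma = 31300000 * 91 / 15020000
sigma = 189.6 MPa

189.6


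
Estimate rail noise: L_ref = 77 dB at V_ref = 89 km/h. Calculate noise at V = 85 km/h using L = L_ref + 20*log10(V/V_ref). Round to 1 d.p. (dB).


V/V_ref = 85 / 89 = 0.955056
log10(0.955056) = -0.019971
20 * -0.019971 = -0.3994
L = 77 + -0.3994 = 76.6 dB

76.6


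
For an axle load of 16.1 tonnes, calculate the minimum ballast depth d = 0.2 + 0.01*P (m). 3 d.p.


d = 0.2 + 0.01 * 16.1
d = 0.2 + 0.161
d = 0.361 m

0.361


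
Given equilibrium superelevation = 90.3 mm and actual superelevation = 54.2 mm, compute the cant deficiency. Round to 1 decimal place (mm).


Cant deficiency = equilibrium cant - actual cant
CD = 90.3 - 54.2
CD = 36.1 mm

36.1


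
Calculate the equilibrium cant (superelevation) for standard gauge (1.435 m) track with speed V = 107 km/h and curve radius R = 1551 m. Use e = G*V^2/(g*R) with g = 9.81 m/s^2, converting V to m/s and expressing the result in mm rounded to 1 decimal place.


Convert speed: V = 107 / 3.6 = 29.7222 m/s
Apply formula: e = 1.435 * 29.7222^2 / (9.81 * 1551)
e = 1.435 * 883.4105 / 15215.31
e = 0.083317 m = 83.3 mm

83.3


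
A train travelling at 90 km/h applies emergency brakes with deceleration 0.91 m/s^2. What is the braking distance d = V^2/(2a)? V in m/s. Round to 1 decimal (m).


Convert speed: V = 90 / 3.6 = 25.0 m/s
V^2 = 625.0
d = 625.0 / (2 * 0.91)
d = 625.0 / 1.82
d = 343.4 m

343.4


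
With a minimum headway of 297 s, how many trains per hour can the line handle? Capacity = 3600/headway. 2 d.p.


Capacity = 3600 / headway
Capacity = 3600 / 297
Capacity = 12.12 trains/hour

12.12


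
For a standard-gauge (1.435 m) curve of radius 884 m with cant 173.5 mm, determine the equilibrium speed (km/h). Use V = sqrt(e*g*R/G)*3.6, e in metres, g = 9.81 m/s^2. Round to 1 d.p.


Convert cant: e = 173.5 mm = 0.1735 m
V_ms = sqrt(0.1735 * 9.81 * 884 / 1.435)
V_ms = sqrt(1048.501003) = 32.3806 m/s
V = 32.3806 * 3.6 = 116.6 km/h

116.6


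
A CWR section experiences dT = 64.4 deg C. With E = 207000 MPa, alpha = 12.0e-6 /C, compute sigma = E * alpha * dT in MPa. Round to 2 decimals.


sigma = E * alpha * dT
sigma = 207000 * 12.0e-6 * 64.4
sigma = 2.484 * 64.4
sigma = 159.97 MPa

159.97


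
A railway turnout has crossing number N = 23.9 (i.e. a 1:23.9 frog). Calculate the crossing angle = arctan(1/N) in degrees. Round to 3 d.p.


1/N = 1/23.9 = 0.041841
angle = arctan(0.041841) = 0.041817 rad
angle = 0.041817 * 180/pi = 2.396 degrees

2.396


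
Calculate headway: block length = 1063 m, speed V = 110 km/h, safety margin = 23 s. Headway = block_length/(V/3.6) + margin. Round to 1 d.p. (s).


V = 110 / 3.6 = 30.5556 m/s
Block traversal time = 1063 / 30.5556 = 34.7891 s
Headway = 34.7891 + 23
Headway = 57.8 s

57.8


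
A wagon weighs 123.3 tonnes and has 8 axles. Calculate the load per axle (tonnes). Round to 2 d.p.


Load per axle = total weight / number of axles
Load = 123.3 / 8
Load = 15.41 tonnes

15.41


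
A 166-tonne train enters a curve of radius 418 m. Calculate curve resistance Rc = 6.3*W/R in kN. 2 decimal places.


Rc = 6.3 * W / R
Rc = 6.3 * 166 / 418
Rc = 1045.8 / 418
Rc = 2.50 kN

2.50


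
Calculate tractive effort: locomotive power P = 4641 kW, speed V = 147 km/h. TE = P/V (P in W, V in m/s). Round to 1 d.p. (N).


Convert: P = 4641 kW = 4641000 W
V = 147 / 3.6 = 40.8333 m/s
TE = 4641000 / 40.8333
TE = 113657.1 N

113657.1


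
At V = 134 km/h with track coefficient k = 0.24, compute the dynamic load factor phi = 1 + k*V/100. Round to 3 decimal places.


phi = 1 + k * V / 100
phi = 1 + 0.24 * 134 / 100
phi = 1 + 0.3216
phi = 1.322

1.322


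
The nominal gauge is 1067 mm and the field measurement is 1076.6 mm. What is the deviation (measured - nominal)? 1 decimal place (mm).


Deviation = measured - nominal
Deviation = 1076.6 - 1067
Deviation = 9.6 mm

9.6


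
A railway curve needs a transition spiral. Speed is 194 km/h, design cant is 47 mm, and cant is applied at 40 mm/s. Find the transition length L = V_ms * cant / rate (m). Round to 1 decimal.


Convert speed: V = 194 / 3.6 = 53.8889 m/s
L = 53.8889 * 47 / 40
L = 2532.7778 / 40
L = 63.3 m

63.3


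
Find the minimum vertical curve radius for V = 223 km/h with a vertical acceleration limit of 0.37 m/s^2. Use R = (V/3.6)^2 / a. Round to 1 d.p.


Convert speed: V = 223 / 3.6 = 61.9444 m/s
V^2 = 3837.1142 m^2/s^2
R_v = 3837.1142 / 0.37
R_v = 10370.6 m

10370.6


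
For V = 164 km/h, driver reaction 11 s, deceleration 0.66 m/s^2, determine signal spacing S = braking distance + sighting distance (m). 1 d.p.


V = 164 / 3.6 = 45.5556 m/s
Braking distance = 45.5556^2 / (2*0.66) = 1572.2035 m
Sighting distance = 45.5556 * 11 = 501.1111 m
S = 1572.2035 + 501.1111 = 2073.3 m

2073.3


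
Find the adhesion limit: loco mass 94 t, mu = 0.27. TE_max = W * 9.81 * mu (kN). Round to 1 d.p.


TE_max = W * g * mu
TE_max = 94 * 9.81 * 0.27
TE_max = 922.14 * 0.27
TE_max = 249.0 kN

249.0


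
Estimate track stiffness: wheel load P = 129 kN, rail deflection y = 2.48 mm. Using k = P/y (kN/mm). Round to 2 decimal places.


Track stiffness k = P / y
k = 129 / 2.48
k = 52.02 kN/mm

52.02


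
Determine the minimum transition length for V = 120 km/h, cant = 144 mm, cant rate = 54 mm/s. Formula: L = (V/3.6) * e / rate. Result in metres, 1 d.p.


Convert speed: V = 120 / 3.6 = 33.3333 m/s
L = 33.3333 * 144 / 54
L = 4800.0 / 54
L = 88.9 m

88.9


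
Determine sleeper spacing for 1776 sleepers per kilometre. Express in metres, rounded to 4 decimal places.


Spacing = 1000 m / number of sleepers
Spacing = 1000 / 1776
Spacing = 0.5631 m

0.5631


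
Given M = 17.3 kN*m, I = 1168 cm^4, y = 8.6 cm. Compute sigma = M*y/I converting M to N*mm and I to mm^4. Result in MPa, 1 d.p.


Convert units:
M = 17.3 kN*m = 17300000 N*mm
y = 8.6 cm = 86 mm
I = 1168 cm^4 = 11680000 mm^4
sigma = 17300000 * 86 / 11680000
sigma = 127.4 MPa

127.4


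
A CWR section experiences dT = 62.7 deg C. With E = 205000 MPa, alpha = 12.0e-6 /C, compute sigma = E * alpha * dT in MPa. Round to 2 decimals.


sigma = E * alpha * dT
sigma = 205000 * 12.0e-6 * 62.7
sigma = 2.46 * 62.7
sigma = 154.24 MPa

154.24


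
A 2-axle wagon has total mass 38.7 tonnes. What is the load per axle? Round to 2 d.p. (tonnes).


Load per axle = total weight / number of axles
Load = 38.7 / 2
Load = 19.35 tonnes

19.35


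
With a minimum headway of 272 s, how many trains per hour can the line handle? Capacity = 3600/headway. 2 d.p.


Capacity = 3600 / headway
Capacity = 3600 / 272
Capacity = 13.24 trains/hour

13.24


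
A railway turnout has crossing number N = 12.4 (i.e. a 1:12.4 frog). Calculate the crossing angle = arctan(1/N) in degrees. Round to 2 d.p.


1/N = 1/12.4 = 0.080645
angle = arctan(0.080645) = 0.080471 rad
angle = 0.080471 * 180/pi = 4.61 degrees

4.61


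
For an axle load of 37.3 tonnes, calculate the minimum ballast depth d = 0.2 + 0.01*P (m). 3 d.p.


d = 0.2 + 0.01 * 37.3
d = 0.2 + 0.373
d = 0.573 m

0.573


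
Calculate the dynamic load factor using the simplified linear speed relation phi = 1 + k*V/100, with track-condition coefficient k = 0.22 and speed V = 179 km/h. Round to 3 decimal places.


phi = 1 + k * V / 100
phi = 1 + 0.22 * 179 / 100
phi = 1 + 0.3938
phi = 1.394

1.394


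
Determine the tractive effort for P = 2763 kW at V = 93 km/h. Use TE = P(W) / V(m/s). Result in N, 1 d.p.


Convert: P = 2763 kW = 2763000 W
V = 93 / 3.6 = 25.8333 m/s
TE = 2763000 / 25.8333
TE = 106954.8 N

106954.8


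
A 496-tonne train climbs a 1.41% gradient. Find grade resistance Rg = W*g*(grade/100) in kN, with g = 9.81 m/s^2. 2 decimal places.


Rg = W * 9.81 * grade / 100
Rg = 496 * 9.81 * 1.41 / 100
Rg = 4865.76 * 0.0141
Rg = 68.61 kN

68.61


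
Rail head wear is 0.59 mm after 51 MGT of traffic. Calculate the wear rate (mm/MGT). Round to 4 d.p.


Wear rate = total wear / cumulative tonnage
Rate = 0.59 / 51
Rate = 0.0116 mm/MGT

0.0116


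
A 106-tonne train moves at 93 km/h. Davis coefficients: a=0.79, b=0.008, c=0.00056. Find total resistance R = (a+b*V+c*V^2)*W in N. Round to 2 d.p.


b*V = 0.008 * 93 = 0.744
c*V^2 = 0.00056 * 8649 = 4.84344
R_per_t = 0.79 + 0.744 + 4.84344 = 6.37744 N/t
R_total = 6.37744 * 106 = 676.01 N

676.01


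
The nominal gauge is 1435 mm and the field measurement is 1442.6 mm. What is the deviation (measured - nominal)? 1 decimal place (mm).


Deviation = measured - nominal
Deviation = 1442.6 - 1435
Deviation = 7.6 mm

7.6


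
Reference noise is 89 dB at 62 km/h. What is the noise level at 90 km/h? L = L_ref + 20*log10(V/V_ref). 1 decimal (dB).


V/V_ref = 90 / 62 = 1.451613
log10(1.451613) = 0.161851
20 * 0.161851 = 3.237
L = 89 + 3.237 = 92.2 dB

92.2


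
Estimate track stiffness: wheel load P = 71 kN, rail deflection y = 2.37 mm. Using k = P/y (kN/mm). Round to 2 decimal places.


Track stiffness k = P / y
k = 71 / 2.37
k = 29.96 kN/mm

29.96


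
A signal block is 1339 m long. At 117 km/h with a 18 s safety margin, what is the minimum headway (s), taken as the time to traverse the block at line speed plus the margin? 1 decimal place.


V = 117 / 3.6 = 32.5 m/s
Block traversal time = 1339 / 32.5 = 41.2 s
Headway = 41.2 + 18
Headway = 59.2 s

59.2


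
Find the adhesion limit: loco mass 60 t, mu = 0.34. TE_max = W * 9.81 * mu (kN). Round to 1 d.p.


TE_max = W * g * mu
TE_max = 60 * 9.81 * 0.34
TE_max = 588.6 * 0.34
TE_max = 200.1 kN

200.1


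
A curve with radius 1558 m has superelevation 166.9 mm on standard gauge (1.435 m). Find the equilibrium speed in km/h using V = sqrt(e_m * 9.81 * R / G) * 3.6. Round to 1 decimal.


Convert cant: e = 166.9 mm = 0.1669 m
V_ms = sqrt(0.1669 * 9.81 * 1558 / 1.435)
V_ms = sqrt(1777.628057) = 42.1619 m/s
V = 42.1619 * 3.6 = 151.8 km/h

151.8


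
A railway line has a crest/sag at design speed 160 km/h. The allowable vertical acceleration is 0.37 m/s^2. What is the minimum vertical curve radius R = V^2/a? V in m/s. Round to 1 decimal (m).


Convert speed: V = 160 / 3.6 = 44.4444 m/s
V^2 = 1975.3086 m^2/s^2
R_v = 1975.3086 / 0.37
R_v = 5338.7 m

5338.7


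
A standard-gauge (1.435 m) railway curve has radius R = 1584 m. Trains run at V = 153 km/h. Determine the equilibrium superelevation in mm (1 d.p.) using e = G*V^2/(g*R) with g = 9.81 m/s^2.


Convert speed: V = 153 / 3.6 = 42.5 m/s
Apply formula: e = 1.435 * 42.5^2 / (9.81 * 1584)
e = 1.435 * 1806.25 / 15539.04
e = 0.166804 m = 166.8 mm

166.8


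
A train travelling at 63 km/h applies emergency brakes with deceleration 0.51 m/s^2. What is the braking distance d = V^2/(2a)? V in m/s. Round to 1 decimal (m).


Convert speed: V = 63 / 3.6 = 17.5 m/s
V^2 = 306.25
d = 306.25 / (2 * 0.51)
d = 306.25 / 1.02
d = 300.2 m

300.2


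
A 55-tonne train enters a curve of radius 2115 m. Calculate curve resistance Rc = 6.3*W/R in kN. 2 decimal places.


Rc = 6.3 * W / R
Rc = 6.3 * 55 / 2115
Rc = 346.5 / 2115
Rc = 0.16 kN

0.16


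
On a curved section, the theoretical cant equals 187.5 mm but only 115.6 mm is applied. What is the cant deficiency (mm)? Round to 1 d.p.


Cant deficiency = equilibrium cant - actual cant
CD = 187.5 - 115.6
CD = 71.9 mm

71.9


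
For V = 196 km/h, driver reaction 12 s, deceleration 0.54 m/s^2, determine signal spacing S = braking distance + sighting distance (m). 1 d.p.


V = 196 / 3.6 = 54.4444 m/s
Braking distance = 54.4444^2 / (2*0.54) = 2744.6273 m
Sighting distance = 54.4444 * 12 = 653.3333 m
S = 2744.6273 + 653.3333 = 3398.0 m

3398.0


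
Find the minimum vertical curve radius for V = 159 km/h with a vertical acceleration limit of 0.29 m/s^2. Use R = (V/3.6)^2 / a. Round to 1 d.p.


Convert speed: V = 159 / 3.6 = 44.1667 m/s
V^2 = 1950.6944 m^2/s^2
R_v = 1950.6944 / 0.29
R_v = 6726.5 m

6726.5


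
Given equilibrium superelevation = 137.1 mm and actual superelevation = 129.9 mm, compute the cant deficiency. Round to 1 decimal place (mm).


Cant deficiency = equilibrium cant - actual cant
CD = 137.1 - 129.9
CD = 7.2 mm

7.2


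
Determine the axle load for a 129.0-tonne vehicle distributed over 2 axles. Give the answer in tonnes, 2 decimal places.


Load per axle = total weight / number of axles
Load = 129.0 / 2
Load = 64.50 tonnes

64.50


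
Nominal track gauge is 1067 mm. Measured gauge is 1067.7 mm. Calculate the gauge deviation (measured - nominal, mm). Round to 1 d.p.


Deviation = measured - nominal
Deviation = 1067.7 - 1067
Deviation = 0.7 mm

0.7


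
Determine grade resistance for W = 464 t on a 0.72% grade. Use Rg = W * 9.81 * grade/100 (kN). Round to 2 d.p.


Rg = W * 9.81 * grade / 100
Rg = 464 * 9.81 * 0.72 / 100
Rg = 4551.84 * 0.0072
Rg = 32.77 kN

32.77


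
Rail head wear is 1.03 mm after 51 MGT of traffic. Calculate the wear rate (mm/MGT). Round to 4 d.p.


Wear rate = total wear / cumulative tonnage
Rate = 1.03 / 51
Rate = 0.0202 mm/MGT

0.0202


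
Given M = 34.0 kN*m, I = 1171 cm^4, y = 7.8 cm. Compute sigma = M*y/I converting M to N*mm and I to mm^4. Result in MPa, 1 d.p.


Convert units:
M = 34.0 kN*m = 34000000 N*mm
y = 7.8 cm = 78 mm
I = 1171 cm^4 = 11710000 mm^4
sigma = 34000000 * 78 / 11710000
sigma = 226.5 MPa

226.5


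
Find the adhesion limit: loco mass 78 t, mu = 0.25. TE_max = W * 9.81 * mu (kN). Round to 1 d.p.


TE_max = W * g * mu
TE_max = 78 * 9.81 * 0.25
TE_max = 765.18 * 0.25
TE_max = 191.3 kN

191.3


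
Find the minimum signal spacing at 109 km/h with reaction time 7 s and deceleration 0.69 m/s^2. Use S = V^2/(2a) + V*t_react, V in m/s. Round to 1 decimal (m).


V = 109 / 3.6 = 30.2778 m/s
Braking distance = 30.2778^2 / (2*0.69) = 664.3071 m
Sighting distance = 30.2778 * 7 = 211.9444 m
S = 664.3071 + 211.9444 = 876.3 m

876.3


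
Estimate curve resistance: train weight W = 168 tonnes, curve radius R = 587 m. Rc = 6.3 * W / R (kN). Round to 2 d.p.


Rc = 6.3 * W / R
Rc = 6.3 * 168 / 587
Rc = 1058.4 / 587
Rc = 1.80 kN

1.80


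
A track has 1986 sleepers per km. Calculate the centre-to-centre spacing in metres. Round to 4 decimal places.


Spacing = 1000 m / number of sleepers
Spacing = 1000 / 1986
Spacing = 0.5035 m

0.5035


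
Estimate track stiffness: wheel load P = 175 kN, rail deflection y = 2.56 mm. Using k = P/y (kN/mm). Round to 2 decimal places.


Track stiffness k = P / y
k = 175 / 2.56
k = 68.36 kN/mm

68.36


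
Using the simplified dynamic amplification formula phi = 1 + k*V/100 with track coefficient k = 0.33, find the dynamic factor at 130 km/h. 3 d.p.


phi = 1 + k * V / 100
phi = 1 + 0.33 * 130 / 100
phi = 1 + 0.429
phi = 1.429

1.429


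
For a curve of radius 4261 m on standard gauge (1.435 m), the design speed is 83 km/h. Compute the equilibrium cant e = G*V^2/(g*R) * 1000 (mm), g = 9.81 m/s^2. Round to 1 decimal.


Convert speed: V = 83 / 3.6 = 23.0556 m/s
Apply formula: e = 1.435 * 23.0556^2 / (9.81 * 4261)
e = 1.435 * 531.5586 / 41800.41
e = 0.018248 m = 18.2 mm

18.2


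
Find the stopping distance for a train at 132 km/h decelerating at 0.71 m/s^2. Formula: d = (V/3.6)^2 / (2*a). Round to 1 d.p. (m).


Convert speed: V = 132 / 3.6 = 36.6667 m/s
V^2 = 1344.4444
d = 1344.4444 / (2 * 0.71)
d = 1344.4444 / 1.42
d = 946.8 m

946.8


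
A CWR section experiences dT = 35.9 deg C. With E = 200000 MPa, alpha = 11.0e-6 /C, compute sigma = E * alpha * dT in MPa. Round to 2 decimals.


sigma = E * alpha * dT
sigma = 200000 * 11.0e-6 * 35.9
sigma = 2.2 * 35.9
sigma = 78.98 MPa

78.98


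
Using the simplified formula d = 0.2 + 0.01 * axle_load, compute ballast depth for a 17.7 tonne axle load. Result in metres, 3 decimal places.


d = 0.2 + 0.01 * 17.7
d = 0.2 + 0.177
d = 0.377 m

0.377


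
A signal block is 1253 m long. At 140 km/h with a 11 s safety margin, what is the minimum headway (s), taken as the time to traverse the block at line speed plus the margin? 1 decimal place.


V = 140 / 3.6 = 38.8889 m/s
Block traversal time = 1253 / 38.8889 = 32.22 s
Headway = 32.22 + 11
Headway = 43.2 s

43.2


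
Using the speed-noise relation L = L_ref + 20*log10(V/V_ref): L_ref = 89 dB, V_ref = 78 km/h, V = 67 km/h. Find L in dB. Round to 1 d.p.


V/V_ref = 67 / 78 = 0.858974
log10(0.858974) = -0.06602
20 * -0.06602 = -1.3204
L = 89 + -1.3204 = 87.7 dB

87.7


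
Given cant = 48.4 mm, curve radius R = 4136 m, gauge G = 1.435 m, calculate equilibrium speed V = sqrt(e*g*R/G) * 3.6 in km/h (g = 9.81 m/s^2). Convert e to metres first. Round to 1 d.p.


Convert cant: e = 48.4 mm = 0.0484 m
V_ms = sqrt(0.0484 * 9.81 * 4136 / 1.435)
V_ms = sqrt(1368.494316) = 36.9932 m/s
V = 36.9932 * 3.6 = 133.2 km/h

133.2


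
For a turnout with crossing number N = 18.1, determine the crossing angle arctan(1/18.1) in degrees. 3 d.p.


1/N = 1/18.1 = 0.055249
angle = arctan(0.055249) = 0.055193 rad
angle = 0.055193 * 180/pi = 3.162 degrees

3.162


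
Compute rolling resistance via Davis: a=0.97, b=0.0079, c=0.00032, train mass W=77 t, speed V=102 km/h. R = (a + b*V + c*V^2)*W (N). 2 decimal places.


b*V = 0.0079 * 102 = 0.8058
c*V^2 = 0.00032 * 10404 = 3.32928
R_per_t = 0.97 + 0.8058 + 3.32928 = 5.10508 N/t
R_total = 5.10508 * 77 = 393.09 N

393.09


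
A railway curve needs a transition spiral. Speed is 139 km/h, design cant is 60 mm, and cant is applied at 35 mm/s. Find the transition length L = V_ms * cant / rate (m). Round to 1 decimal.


Convert speed: V = 139 / 3.6 = 38.6111 m/s
L = 38.6111 * 60 / 35
L = 2316.6667 / 35
L = 66.2 m

66.2


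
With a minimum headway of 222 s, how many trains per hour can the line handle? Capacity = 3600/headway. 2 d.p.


Capacity = 3600 / headway
Capacity = 3600 / 222
Capacity = 16.22 trains/hour

16.22


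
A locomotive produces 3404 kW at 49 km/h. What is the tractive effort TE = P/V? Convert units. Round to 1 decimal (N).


Convert: P = 3404 kW = 3404000 W
V = 49 / 3.6 = 13.6111 m/s
TE = 3404000 / 13.6111
TE = 250089.8 N

250089.8


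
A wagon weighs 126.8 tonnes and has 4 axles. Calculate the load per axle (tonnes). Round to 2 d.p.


Load per axle = total weight / number of axles
Load = 126.8 / 4
Load = 31.70 tonnes

31.70


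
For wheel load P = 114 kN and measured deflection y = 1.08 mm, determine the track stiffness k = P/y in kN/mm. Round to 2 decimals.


Track stiffness k = P / y
k = 114 / 1.08
k = 105.56 kN/mm

105.56


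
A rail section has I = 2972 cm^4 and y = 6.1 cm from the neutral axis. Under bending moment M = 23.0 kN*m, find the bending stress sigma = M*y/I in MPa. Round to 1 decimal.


Convert units:
M = 23.0 kN*m = 23000000 N*mm
y = 6.1 cm = 61 mm
I = 2972 cm^4 = 29720000 mm^4
sigma = 23000000 * 61 / 29720000
sigma = 47.2 MPa

47.2


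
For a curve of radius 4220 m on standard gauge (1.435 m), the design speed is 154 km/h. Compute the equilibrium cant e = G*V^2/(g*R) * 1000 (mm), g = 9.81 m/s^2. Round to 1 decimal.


Convert speed: V = 154 / 3.6 = 42.7778 m/s
Apply formula: e = 1.435 * 42.7778^2 / (9.81 * 4220)
e = 1.435 * 1829.9383 / 41398.2
e = 0.063432 m = 63.4 mm

63.4


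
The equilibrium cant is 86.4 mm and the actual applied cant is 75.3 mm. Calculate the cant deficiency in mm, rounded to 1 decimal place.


Cant deficiency = equilibrium cant - actual cant
CD = 86.4 - 75.3
CD = 11.1 mm

11.1


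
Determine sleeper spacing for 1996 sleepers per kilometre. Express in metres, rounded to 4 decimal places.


Spacing = 1000 m / number of sleepers
Spacing = 1000 / 1996
Spacing = 0.5010 m

0.5010


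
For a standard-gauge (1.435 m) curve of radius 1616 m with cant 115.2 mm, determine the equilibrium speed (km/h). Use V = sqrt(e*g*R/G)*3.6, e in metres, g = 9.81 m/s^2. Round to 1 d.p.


Convert cant: e = 115.2 mm = 0.1152 m
V_ms = sqrt(0.1152 * 9.81 * 1616 / 1.435)
V_ms = sqrt(1272.655744) = 35.6743 m/s
V = 35.6743 * 3.6 = 128.4 km/h

128.4


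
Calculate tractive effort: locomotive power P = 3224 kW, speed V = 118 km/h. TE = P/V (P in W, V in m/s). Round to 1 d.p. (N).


Convert: P = 3224 kW = 3224000 W
V = 118 / 3.6 = 32.7778 m/s
TE = 3224000 / 32.7778
TE = 98359.3 N

98359.3


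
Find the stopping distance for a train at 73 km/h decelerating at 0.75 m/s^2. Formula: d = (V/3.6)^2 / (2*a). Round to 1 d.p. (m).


Convert speed: V = 73 / 3.6 = 20.2778 m/s
V^2 = 411.1883
d = 411.1883 / (2 * 0.75)
d = 411.1883 / 1.5
d = 274.1 m

274.1


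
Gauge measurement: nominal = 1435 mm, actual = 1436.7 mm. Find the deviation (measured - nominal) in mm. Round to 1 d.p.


Deviation = measured - nominal
Deviation = 1436.7 - 1435
Deviation = 1.7 mm

1.7


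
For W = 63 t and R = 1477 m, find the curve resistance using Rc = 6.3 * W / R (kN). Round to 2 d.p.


Rc = 6.3 * W / R
Rc = 6.3 * 63 / 1477
Rc = 396.9 / 1477
Rc = 0.27 kN

0.27


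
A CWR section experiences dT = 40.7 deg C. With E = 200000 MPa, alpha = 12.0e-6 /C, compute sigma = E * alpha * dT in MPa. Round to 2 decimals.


sigma = E * alpha * dT
sigma = 200000 * 12.0e-6 * 40.7
sigma = 2.4 * 40.7
sigma = 97.68 MPa

97.68


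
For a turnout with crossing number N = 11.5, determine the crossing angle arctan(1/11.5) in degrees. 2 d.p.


1/N = 1/11.5 = 0.086957
angle = arctan(0.086957) = 0.086738 rad
angle = 0.086738 * 180/pi = 4.97 degrees

4.97


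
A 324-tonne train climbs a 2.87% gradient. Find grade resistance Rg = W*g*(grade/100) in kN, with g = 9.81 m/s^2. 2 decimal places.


Rg = W * 9.81 * grade / 100
Rg = 324 * 9.81 * 2.87 / 100
Rg = 3178.44 * 0.0287
Rg = 91.22 kN

91.22


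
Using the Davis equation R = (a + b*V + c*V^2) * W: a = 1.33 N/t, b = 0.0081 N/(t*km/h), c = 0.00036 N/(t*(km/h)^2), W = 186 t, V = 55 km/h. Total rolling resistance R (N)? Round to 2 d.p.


b*V = 0.0081 * 55 = 0.4455
c*V^2 = 0.00036 * 3025 = 1.089
R_per_t = 1.33 + 0.4455 + 1.089 = 2.8645 N/t
R_total = 2.8645 * 186 = 532.80 N

532.80


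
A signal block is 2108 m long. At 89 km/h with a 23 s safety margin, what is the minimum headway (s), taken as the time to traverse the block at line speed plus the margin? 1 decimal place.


V = 89 / 3.6 = 24.7222 m/s
Block traversal time = 2108 / 24.7222 = 85.2674 s
Headway = 85.2674 + 23
Headway = 108.3 s

108.3


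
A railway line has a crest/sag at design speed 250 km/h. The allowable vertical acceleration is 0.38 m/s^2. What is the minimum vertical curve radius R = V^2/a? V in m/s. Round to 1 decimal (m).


Convert speed: V = 250 / 3.6 = 69.4444 m/s
V^2 = 4822.5309 m^2/s^2
R_v = 4822.5309 / 0.38
R_v = 12690.9 m

12690.9


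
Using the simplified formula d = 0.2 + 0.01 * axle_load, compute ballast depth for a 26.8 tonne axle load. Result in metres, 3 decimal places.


d = 0.2 + 0.01 * 26.8
d = 0.2 + 0.268
d = 0.468 m

0.468


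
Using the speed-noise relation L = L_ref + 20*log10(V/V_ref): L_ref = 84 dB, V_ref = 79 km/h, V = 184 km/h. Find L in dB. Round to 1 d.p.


V/V_ref = 184 / 79 = 2.329114
log10(2.329114) = 0.367191
20 * 0.367191 = 7.3438
L = 84 + 7.3438 = 91.3 dB

91.3


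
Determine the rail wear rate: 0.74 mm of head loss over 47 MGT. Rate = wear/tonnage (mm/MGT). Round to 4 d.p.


Wear rate = total wear / cumulative tonnage
Rate = 0.74 / 47
Rate = 0.0157 mm/MGT

0.0157


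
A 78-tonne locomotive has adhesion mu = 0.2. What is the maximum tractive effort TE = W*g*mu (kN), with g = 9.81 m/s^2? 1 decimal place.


TE_max = W * g * mu
TE_max = 78 * 9.81 * 0.2
TE_max = 765.18 * 0.2
TE_max = 153.0 kN

153.0


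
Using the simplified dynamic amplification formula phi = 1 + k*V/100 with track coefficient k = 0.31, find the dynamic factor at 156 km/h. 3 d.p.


phi = 1 + k * V / 100
phi = 1 + 0.31 * 156 / 100
phi = 1 + 0.4836
phi = 1.484

1.484


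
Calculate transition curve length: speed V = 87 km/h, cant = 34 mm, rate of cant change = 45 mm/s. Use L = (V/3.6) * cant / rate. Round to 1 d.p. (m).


Convert speed: V = 87 / 3.6 = 24.1667 m/s
L = 24.1667 * 34 / 45
L = 821.6667 / 45
L = 18.3 m

18.3
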